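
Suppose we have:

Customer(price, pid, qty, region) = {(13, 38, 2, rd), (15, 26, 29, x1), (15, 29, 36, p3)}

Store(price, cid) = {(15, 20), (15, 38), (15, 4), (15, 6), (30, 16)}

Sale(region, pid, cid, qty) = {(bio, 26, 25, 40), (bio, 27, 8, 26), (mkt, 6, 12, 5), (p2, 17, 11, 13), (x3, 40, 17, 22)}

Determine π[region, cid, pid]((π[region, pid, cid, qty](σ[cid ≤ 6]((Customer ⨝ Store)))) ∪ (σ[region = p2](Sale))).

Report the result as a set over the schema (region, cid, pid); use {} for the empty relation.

Joining Customer and Store on price yields {(15, 26, 29, x1, 20), (15, 26, 29, x1, 38), (15, 26, 29, x1, 4), (15, 26, 29, x1, 6), (15, 29, 36, p3, 20), (15, 29, 36, p3, 38), (15, 29, 36, p3, 4), (15, 29, 36, p3, 6)}.
Selection cid ≤ 6: {(15, 26, 29, x1, 4), (15, 26, 29, x1, 6), (15, 29, 36, p3, 4), (15, 29, 36, p3, 6)}
π_{region, pid, cid, qty} gives {(p3, 29, 4, 36), (p3, 29, 6, 36), (x1, 26, 4, 29), (x1, 26, 6, 29)}.
Selection region = p2: {(p2, 17, 11, 13)}
Taking the union: {(p2, 17, 11, 13), (p3, 29, 4, 36), (p3, 29, 6, 36), (x1, 26, 4, 29), (x1, 26, 6, 29)}
π_{region, cid, pid} gives {(p2, 11, 17), (p3, 4, 29), (p3, 6, 29), (x1, 4, 26), (x1, 6, 26)}.

{(p2, 11, 17), (p3, 4, 29), (p3, 6, 29), (x1, 4, 26), (x1, 6, 26)}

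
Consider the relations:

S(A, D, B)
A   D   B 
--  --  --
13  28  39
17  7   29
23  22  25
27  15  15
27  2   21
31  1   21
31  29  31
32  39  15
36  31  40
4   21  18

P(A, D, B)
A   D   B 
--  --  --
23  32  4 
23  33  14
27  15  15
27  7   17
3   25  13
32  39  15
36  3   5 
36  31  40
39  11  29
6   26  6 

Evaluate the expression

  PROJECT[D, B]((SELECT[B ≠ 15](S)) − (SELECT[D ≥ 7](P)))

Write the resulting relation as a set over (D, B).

{(1, 21), (2, 21), (21, 18), (22, 25), (28, 39), (29, 31), (7, 29)}

Selection B ≠ 15: {(13, 28, 39), (17, 7, 29), (23, 22, 25), (27, 2, 21), (31, 1, 21), (31, 29, 31), (36, 31, 40), (4, 21, 18)}
Selection D ≥ 7: {(23, 32, 4), (23, 33, 14), (27, 15, 15), (27, 7, 17), (3, 25, 13), (32, 39, 15), (36, 31, 40), (39, 11, 29), (6, 26, 6)}
Taking the difference: {(13, 28, 39), (17, 7, 29), (23, 22, 25), (27, 2, 21), (31, 1, 21), (31, 29, 31), (4, 21, 18)}
π[D, B]: project onto (D, B) → {(1, 21), (2, 21), (21, 18), (22, 25), (28, 39), (29, 31), (7, 29)}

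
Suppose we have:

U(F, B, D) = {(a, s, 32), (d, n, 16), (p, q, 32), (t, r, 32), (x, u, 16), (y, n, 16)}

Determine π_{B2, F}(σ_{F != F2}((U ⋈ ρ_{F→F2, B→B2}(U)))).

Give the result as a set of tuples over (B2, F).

{(n, d), (n, x), (n, y), (q, a), (q, t), (r, a), (r, p), (s, p), (s, t), (u, d), (u, y)}

ρ[F→F2, B→B2]: schema becomes (F2, B2, D); tuples unchanged.
U ⋈ ρ_{F→F2, B→B2}(U) (natural join on D): {(a, s, 32, a, s), (a, s, 32, p, q), (a, s, 32, t, r), (d, n, 16, d, n), (d, n, 16, x, u), (d, n, 16, y, n), (p, q, 32, a, s), (p, q, 32, p, q), (p, q, 32, t, r), (t, r, 32, a, s), (t, r, 32, p, q), (t, r, 32, t, r), (x, u, 16, d, n), (x, u, 16, x, u), (x, u, 16, y, n), (y, n, 16, d, n), (y, n, 16, x, u), (y, n, 16, y, n)}
Filtering on F != F2 leaves {(a, s, 32, p, q), (a, s, 32, t, r), (d, n, 16, x, u), (d, n, 16, y, n), (p, q, 32, a, s), (p, q, 32, t, r), (t, r, 32, a, s), (t, r, 32, p, q), (x, u, 16, d, n), (x, u, 16, y, n), (y, n, 16, d, n), (y, n, 16, x, u)}.
π_{B2, F} gives {(n, d), (n, x), (n, y), (q, a), (q, t), (r, a), (r, p), (s, p), (s, t), (u, d), (u, y)} (1 duplicate(s) eliminated).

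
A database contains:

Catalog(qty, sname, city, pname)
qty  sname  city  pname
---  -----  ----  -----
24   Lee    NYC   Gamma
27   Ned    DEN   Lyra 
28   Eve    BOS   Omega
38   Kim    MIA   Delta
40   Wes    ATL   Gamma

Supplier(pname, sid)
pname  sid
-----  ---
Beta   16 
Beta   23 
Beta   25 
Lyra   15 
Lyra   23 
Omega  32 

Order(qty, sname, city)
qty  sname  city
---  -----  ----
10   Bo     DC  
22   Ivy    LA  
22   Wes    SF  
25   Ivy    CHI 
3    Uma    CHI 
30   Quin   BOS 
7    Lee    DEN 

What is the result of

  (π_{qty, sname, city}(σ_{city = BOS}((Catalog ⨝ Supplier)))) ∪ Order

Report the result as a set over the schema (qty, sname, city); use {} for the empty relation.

Catalog ⋈ Supplier (natural join on pname): {(27, Ned, DEN, Lyra, 15), (27, Ned, DEN, Lyra, 23), (28, Eve, BOS, Omega, 32)}
Selection city = BOS: {(28, Eve, BOS, Omega, 32)}
Projecting to qty, sname, city: {(28, Eve, BOS)}
Union: {(28, Eve, BOS)} with {(10, Bo, DC), (22, Ivy, LA), (22, Wes, SF), (25, Ivy, CHI), (3, Uma, CHI), (30, Quin, BOS), (7, Lee, DEN)} → {(10, Bo, DC), (22, Ivy, LA), (22, Wes, SF), (25, Ivy, CHI), (28, Eve, BOS), (3, Uma, CHI), (30, Quin, BOS), (7, Lee, DEN)}

{(10, Bo, DC), (22, Ivy, LA), (22, Wes, SF), (25, Ivy, CHI), (28, Eve, BOS), (3, Uma, CHI), (30, Quin, BOS), (7, Lee, DEN)}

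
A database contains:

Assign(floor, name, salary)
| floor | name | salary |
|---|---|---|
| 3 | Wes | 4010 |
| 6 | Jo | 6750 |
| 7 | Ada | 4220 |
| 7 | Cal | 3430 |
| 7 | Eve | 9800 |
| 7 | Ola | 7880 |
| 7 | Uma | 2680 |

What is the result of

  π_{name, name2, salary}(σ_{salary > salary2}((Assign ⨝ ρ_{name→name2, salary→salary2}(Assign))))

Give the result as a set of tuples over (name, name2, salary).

ρ[name→name2, salary→salary2]: schema becomes (floor, name2, salary2); tuples unchanged.
Natural join on floor: {(3, Wes, 4010, Wes, 4010), (6, Jo, 6750, Jo, 6750), (7, Ada, 4220, Ada, 4220), (7, Ada, 4220, Cal, 3430), (7, Ada, 4220, Eve, 9800), (7, Ada, 4220, Ola, 7880), (7, Ada, 4220, Uma, 2680), (7, Cal, 3430, Ada, 4220), (7, Cal, 3430, Cal, 3430), (7, Cal, 3430, Eve, 9800), (7, Cal, 3430, Ola, 7880), (7, Cal, 3430, Uma, 2680), (7, Eve, 9800, Ada, 4220), (7, Eve, 9800, Cal, 3430), (7, Eve, 9800, Eve, 9800), (7, Eve, 9800, Ola, 7880), (7, Eve, 9800, Uma, 2680), (7, Ola, 7880, Ada, 4220), (7, Ola, 7880, Cal, 3430), (7, Ola, 7880, Eve, 9800), (7, Ola, 7880, Ola, 7880), (7, Ola, 7880, Uma, 2680), (7, Uma, 2680, Ada, 4220), (7, Uma, 2680, Cal, 3430), (7, Uma, 2680, Eve, 9800), (7, Uma, 2680, Ola, 7880), (7, Uma, 2680, Uma, 2680)}
Apply σ_{salary > salary2}; surviving tuples: {(7, Ada, 4220, Cal, 3430), (7, Ada, 4220, Uma, 2680), (7, Cal, 3430, Uma, 2680), (7, Eve, 9800, Ada, 4220), (7, Eve, 9800, Cal, 3430), (7, Eve, 9800, Ola, 7880), (7, Eve, 9800, Uma, 2680), (7, Ola, 7880, Ada, 4220), (7, Ola, 7880, Cal, 3430), (7, Ola, 7880, Uma, 2680)}
π_{name, name2, salary} gives {(Ada, Cal, 4220), (Ada, Uma, 4220), (Cal, Uma, 3430), (Eve, Ada, 9800), (Eve, Cal, 9800), (Eve, Ola, 9800), (Eve, Uma, 9800), (Ola, Ada, 7880), (Ola, Cal, 7880), (Ola, Uma, 7880)}.

{(Ada, Cal, 4220), (Ada, Uma, 4220), (Cal, Uma, 3430), (Eve, Ada, 9800), (Eve, Cal, 9800), (Eve, Ola, 9800), (Eve, Uma, 9800), (Ola, Ada, 7880), (Ola, Cal, 7880), (Ola, Uma, 7880)}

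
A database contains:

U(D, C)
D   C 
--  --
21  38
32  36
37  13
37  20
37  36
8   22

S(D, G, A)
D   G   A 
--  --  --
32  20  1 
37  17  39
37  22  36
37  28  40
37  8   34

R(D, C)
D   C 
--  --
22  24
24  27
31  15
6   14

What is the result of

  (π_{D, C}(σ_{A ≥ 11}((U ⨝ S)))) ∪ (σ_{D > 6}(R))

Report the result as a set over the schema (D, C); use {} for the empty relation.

Joining U and S on D yields {(32, 36, 20, 1), (37, 13, 17, 39), (37, 13, 22, 36), (37, 13, 28, 40), (37, 13, 8, 34), (37, 20, 17, 39), (37, 20, 22, 36), (37, 20, 28, 40), (37, 20, 8, 34), (37, 36, 17, 39), (37, 36, 22, 36), (37, 36, 28, 40), (37, 36, 8, 34)}.
Apply σ_{A ≥ 11}; surviving tuples: {(37, 13, 17, 39), (37, 13, 22, 36), (37, 13, 28, 40), (37, 13, 8, 34), (37, 20, 17, 39), (37, 20, 22, 36), (37, 20, 28, 40), (37, 20, 8, 34), (37, 36, 17, 39), (37, 36, 22, 36), (37, 36, 28, 40), (37, 36, 8, 34)}
Keep only column(s) D, C (9 duplicate(s) eliminated): {(37, 13), (37, 20), (37, 36)}
Apply σ_{D > 6}; surviving tuples: {(22, 24), (24, 27), (31, 15)}
Taking the union: {(22, 24), (24, 27), (31, 15), (37, 13), (37, 20), (37, 36)}

{(22, 24), (24, 27), (31, 15), (37, 13), (37, 20), (37, 36)}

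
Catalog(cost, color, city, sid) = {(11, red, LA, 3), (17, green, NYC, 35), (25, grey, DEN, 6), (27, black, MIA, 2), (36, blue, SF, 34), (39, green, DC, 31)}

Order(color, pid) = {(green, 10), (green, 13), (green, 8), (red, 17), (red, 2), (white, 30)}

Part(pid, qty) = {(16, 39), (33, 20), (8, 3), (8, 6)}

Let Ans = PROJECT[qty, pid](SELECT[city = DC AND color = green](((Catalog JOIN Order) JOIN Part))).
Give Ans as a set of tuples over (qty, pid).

{(3, 8), (6, 8)}

Natural join on color: {(11, red, LA, 3, 17), (11, red, LA, 3, 2), (17, green, NYC, 35, 10), (17, green, NYC, 35, 13), (17, green, NYC, 35, 8), (39, green, DC, 31, 10), (39, green, DC, 31, 13), (39, green, DC, 31, 8)}
Natural join on pid: {(17, green, NYC, 35, 8, 3), (17, green, NYC, 35, 8, 6), (39, green, DC, 31, 8, 3), (39, green, DC, 31, 8, 6)}
Apply σ_{city = DC AND color = green}; surviving tuples: {(39, green, DC, 31, 8, 3), (39, green, DC, 31, 8, 6)}
Keep only column(s) qty, pid: {(3, 8), (6, 8)}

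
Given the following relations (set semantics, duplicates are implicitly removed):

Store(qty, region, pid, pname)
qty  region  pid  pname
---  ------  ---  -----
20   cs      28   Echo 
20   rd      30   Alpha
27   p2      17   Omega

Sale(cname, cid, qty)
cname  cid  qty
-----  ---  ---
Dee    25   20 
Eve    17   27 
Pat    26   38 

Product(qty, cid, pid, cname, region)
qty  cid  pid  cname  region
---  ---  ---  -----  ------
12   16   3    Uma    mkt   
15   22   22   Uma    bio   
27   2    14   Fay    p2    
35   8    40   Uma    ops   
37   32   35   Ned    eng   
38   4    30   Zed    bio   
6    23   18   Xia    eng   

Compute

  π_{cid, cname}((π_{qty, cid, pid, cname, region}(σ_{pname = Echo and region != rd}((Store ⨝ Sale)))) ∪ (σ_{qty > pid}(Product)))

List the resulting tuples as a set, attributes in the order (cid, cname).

{(16, Uma), (2, Fay), (25, Dee), (32, Ned), (4, Zed)}

Natural join on qty: {(20, cs, 28, Echo, Dee, 25), (20, rd, 30, Alpha, Dee, 25), (27, p2, 17, Omega, Eve, 17)}
Filtering on pname = Echo and region != rd leaves {(20, cs, 28, Echo, Dee, 25)}.
π[qty, cid, pid, cname, region]: project onto (qty, cid, pid, cname, region) → {(20, 25, 28, Dee, cs)}
Filtering on qty > pid leaves {(12, 16, 3, Uma, mkt), (27, 2, 14, Fay, p2), (37, 32, 35, Ned, eng), (38, 4, 30, Zed, bio)}.
Union: {(20, 25, 28, Dee, cs)} with {(12, 16, 3, Uma, mkt), (27, 2, 14, Fay, p2), (37, 32, 35, Ned, eng), (38, 4, 30, Zed, bio)} → {(12, 16, 3, Uma, mkt), (20, 25, 28, Dee, cs), (27, 2, 14, Fay, p2), (37, 32, 35, Ned, eng), (38, 4, 30, Zed, bio)}
π[cid, cname]: project onto (cid, cname) → {(16, Uma), (2, Fay), (25, Dee), (32, Ned), (4, Zed)}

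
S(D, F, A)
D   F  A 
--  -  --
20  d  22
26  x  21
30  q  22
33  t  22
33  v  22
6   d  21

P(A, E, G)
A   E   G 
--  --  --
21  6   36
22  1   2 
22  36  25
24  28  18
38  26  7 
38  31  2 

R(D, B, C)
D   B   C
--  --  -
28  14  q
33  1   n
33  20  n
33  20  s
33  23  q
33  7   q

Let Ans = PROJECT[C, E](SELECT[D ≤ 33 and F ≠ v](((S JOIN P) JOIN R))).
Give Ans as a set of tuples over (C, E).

Joining S and P on A yields {(20, d, 22, 1, 2), (20, d, 22, 36, 25), (26, x, 21, 6, 36), (30, q, 22, 1, 2), (30, q, 22, 36, 25), (33, t, 22, 1, 2), (33, t, 22, 36, 25), (33, v, 22, 1, 2), (33, v, 22, 36, 25), (6, d, 21, 6, 36)}.
Joining (S JOIN P) and R on D yields {(33, t, 22, 1, 2, 1, n), (33, t, 22, 1, 2, 20, n), (33, t, 22, 1, 2, 20, s), (33, t, 22, 1, 2, 23, q), (33, t, 22, 1, 2, 7, q), (33, t, 22, 36, 25, 1, n), (33, t, 22, 36, 25, 20, n), (33, t, 22, 36, 25, 20, s), (33, t, 22, 36, 25, 23, q), (33, t, 22, 36, 25, 7, q), (33, v, 22, 1, 2, 1, n), (33, v, 22, 1, 2, 20, n), (33, v, 22, 1, 2, 20, s), (33, v, 22, 1, 2, 23, q), (33, v, 22, 1, 2, 7, q), (33, v, 22, 36, 25, 1, n), (33, v, 22, 36, 25, 20, n), (33, v, 22, 36, 25, 20, s), (33, v, 22, 36, 25, 23, q), (33, v, 22, 36, 25, 7, q)}.
σ[D ≤ 33 and F ≠ v]: keep tuples satisfying D ≤ 33 and F ≠ v → {(33, t, 22, 1, 2, 1, n), (33, t, 22, 1, 2, 20, n), (33, t, 22, 1, 2, 20, s), (33, t, 22, 1, 2, 23, q), (33, t, 22, 1, 2, 7, q), (33, t, 22, 36, 25, 1, n), (33, t, 22, 36, 25, 20, n), (33, t, 22, 36, 25, 20, s), (33, t, 22, 36, 25, 23, q), (33, t, 22, 36, 25, 7, q)}
π_{C, E} gives {(n, 1), (n, 36), (q, 1), (q, 36), (s, 1), (s, 36)} (4 duplicate(s) eliminated).

{(n, 1), (n, 36), (q, 1), (q, 36), (s, 1), (s, 36)}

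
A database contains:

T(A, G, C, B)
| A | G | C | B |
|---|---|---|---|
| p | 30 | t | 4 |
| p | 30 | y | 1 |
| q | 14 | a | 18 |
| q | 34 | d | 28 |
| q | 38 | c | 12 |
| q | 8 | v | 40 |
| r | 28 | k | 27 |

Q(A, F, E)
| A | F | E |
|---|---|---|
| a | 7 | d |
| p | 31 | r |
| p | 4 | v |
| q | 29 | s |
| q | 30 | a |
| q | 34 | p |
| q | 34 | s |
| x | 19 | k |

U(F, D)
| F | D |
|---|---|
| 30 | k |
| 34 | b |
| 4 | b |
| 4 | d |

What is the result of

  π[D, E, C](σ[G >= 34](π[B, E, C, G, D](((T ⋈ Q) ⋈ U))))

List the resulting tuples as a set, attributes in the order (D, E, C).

{(b, p, c), (b, p, d), (b, s, c), (b, s, d), (k, a, c), (k, a, d)}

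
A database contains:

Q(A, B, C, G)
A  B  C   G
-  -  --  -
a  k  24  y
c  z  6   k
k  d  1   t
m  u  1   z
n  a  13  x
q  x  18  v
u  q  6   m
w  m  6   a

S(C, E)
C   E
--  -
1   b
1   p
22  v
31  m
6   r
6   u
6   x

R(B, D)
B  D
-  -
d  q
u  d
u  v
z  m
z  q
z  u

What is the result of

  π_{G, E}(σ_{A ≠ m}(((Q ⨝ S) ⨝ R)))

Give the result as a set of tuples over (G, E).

Q ⋈ S (natural join on C): {(c, z, 6, k, r), (c, z, 6, k, u), (c, z, 6, k, x), (k, d, 1, t, b), (k, d, 1, t, p), (m, u, 1, z, b), (m, u, 1, z, p), (u, q, 6, m, r), (u, q, 6, m, u), (u, q, 6, m, x), (w, m, 6, a, r), (w, m, 6, a, u), (w, m, 6, a, x)}
(Q ⨝ S) ⋈ R (natural join on B): {(c, z, 6, k, r, m), (c, z, 6, k, r, q), (c, z, 6, k, r, u), (c, z, 6, k, u, m), (c, z, 6, k, u, q), (c, z, 6, k, u, u), (c, z, 6, k, x, m), (c, z, 6, k, x, q), (c, z, 6, k, x, u), (k, d, 1, t, b, q), (k, d, 1, t, p, q), (m, u, 1, z, b, d), (m, u, 1, z, b, v), (m, u, 1, z, p, d), (m, u, 1, z, p, v)}
σ[A ≠ m]: keep tuples satisfying A ≠ m → {(c, z, 6, k, r, m), (c, z, 6, k, r, q), (c, z, 6, k, r, u), (c, z, 6, k, u, m), (c, z, 6, k, u, q), (c, z, 6, k, u, u), (c, z, 6, k, x, m), (c, z, 6, k, x, q), (c, z, 6, k, x, u), (k, d, 1, t, b, q), (k, d, 1, t, p, q)}
π[G, E]: project onto (G, E) (6 duplicate(s) eliminated) → {(k, r), (k, u), (k, x), (t, b), (t, p)}

{(k, r), (k, u), (k, x), (t, b), (t, p)}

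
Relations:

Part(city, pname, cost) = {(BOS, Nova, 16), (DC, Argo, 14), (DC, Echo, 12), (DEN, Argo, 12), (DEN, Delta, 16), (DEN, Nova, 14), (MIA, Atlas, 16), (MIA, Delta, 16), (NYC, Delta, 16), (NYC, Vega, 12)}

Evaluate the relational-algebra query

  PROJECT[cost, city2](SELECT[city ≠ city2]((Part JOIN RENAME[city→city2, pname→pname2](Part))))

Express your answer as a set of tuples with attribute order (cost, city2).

{(12, DC), (12, DEN), (12, NYC), (14, DC), (14, DEN), (16, BOS), (16, DEN), (16, MIA), (16, NYC)}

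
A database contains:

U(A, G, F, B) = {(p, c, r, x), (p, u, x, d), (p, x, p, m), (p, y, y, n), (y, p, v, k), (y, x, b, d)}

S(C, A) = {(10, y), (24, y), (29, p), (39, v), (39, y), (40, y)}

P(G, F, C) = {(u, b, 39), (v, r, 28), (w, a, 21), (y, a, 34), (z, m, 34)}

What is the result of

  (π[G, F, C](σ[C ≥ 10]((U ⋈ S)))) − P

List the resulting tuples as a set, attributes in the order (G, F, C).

U ⋈ S (natural join on A): {(p, c, r, x, 29), (p, u, x, d, 29), (p, x, p, m, 29), (p, y, y, n, 29), (y, p, v, k, 10), (y, p, v, k, 24), (y, p, v, k, 39), (y, p, v, k, 40), (y, x, b, d, 10), (y, x, b, d, 24), (y, x, b, d, 39), (y, x, b, d, 40)}
σ[C ≥ 10]: keep tuples satisfying C ≥ 10 → {(p, c, r, x, 29), (p, u, x, d, 29), (p, x, p, m, 29), (p, y, y, n, 29), (y, p, v, k, 10), (y, p, v, k, 24), (y, p, v, k, 39), (y, p, v, k, 40), (y, x, b, d, 10), (y, x, b, d, 24), (y, x, b, d, 39), (y, x, b, d, 40)}
Keep only column(s) G, F, C: {(c, r, 29), (p, v, 10), (p, v, 24), (p, v, 39), (p, v, 40), (u, x, 29), (x, b, 10), (x, b, 24), (x, b, 39), (x, b, 40), (x, p, 29), (y, y, 29)}
Difference: {(c, r, 29), (p, v, 10), (p, v, 24), (p, v, 39), (p, v, 40), (u, x, 29), (x, b, 10), (x, b, 24), (x, b, 39), (x, b, 40), (x, p, 29), (y, y, 29)} with {(u, b, 39), (v, r, 28), (w, a, 21), (y, a, 34), (z, m, 34)} → {(c, r, 29), (p, v, 10), (p, v, 24), (p, v, 39), (p, v, 40), (u, x, 29), (x, b, 10), (x, b, 24), (x, b, 39), (x, b, 40), (x, p, 29), (y, y, 29)}

{(c, r, 29), (p, v, 10), (p, v, 24), (p, v, 39), (p, v, 40), (u, x, 29), (x, b, 10), (x, b, 24), (x, b, 39), (x, b, 40), (x, p, 29), (y, y, 29)}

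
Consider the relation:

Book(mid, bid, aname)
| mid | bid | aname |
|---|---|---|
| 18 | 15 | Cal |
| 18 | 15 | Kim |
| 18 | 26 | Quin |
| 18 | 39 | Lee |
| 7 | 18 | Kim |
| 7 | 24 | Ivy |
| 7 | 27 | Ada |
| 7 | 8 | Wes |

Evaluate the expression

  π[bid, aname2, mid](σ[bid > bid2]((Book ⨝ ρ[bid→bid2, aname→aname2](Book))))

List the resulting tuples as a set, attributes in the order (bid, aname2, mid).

ρ[bid→bid2, aname→aname2]: schema becomes (mid, bid2, aname2); tuples unchanged.
Natural join on mid: {(18, 15, Cal, 15, Cal), (18, 15, Cal, 15, Kim), (18, 15, Cal, 26, Quin), (18, 15, Cal, 39, Lee), (18, 15, Kim, 15, Cal), (18, 15, Kim, 15, Kim), (18, 15, Kim, 26, Quin), (18, 15, Kim, 39, Lee), (18, 26, Quin, 15, Cal), (18, 26, Quin, 15, Kim), (18, 26, Quin, 26, Quin), (18, 26, Quin, 39, Lee), (18, 39, Lee, 15, Cal), (18, 39, Lee, 15, Kim), (18, 39, Lee, 26, Quin), (18, 39, Lee, 39, Lee), (7, 18, Kim, 18, Kim), (7, 18, Kim, 24, Ivy), (7, 18, Kim, 27, Ada), (7, 18, Kim, 8, Wes), (7, 24, Ivy, 18, Kim), (7, 24, Ivy, 24, Ivy), (7, 24, Ivy, 27, Ada), (7, 24, Ivy, 8, Wes), (7, 27, Ada, 18, Kim), (7, 27, Ada, 24, Ivy), (7, 27, Ada, 27, Ada), (7, 27, Ada, 8, Wes), (7, 8, Wes, 18, Kim), (7, 8, Wes, 24, Ivy), (7, 8, Wes, 27, Ada), (7, 8, Wes, 8, Wes)}
Filtering on bid > bid2 leaves {(18, 26, Quin, 15, Cal), (18, 26, Quin, 15, Kim), (18, 39, Lee, 15, Cal), (18, 39, Lee, 15, Kim), (18, 39, Lee, 26, Quin), (7, 18, Kim, 8, Wes), (7, 24, Ivy, 18, Kim), (7, 24, Ivy, 8, Wes), (7, 27, Ada, 18, Kim), (7, 27, Ada, 24, Ivy), (7, 27, Ada, 8, Wes)}.
Keep only column(s) bid, aname2, mid: {(18, Wes, 7), (24, Kim, 7), (24, Wes, 7), (26, Cal, 18), (26, Kim, 18), (27, Ivy, 7), (27, Kim, 7), (27, Wes, 7), (39, Cal, 18), (39, Kim, 18), (39, Quin, 18)}

{(18, Wes, 7), (24, Kim, 7), (24, Wes, 7), (26, Cal, 18), (26, Kim, 18), (27, Ivy, 7), (27, Kim, 7), (27, Wes, 7), (39, Cal, 18), (39, Kim, 18), (39, Quin, 18)}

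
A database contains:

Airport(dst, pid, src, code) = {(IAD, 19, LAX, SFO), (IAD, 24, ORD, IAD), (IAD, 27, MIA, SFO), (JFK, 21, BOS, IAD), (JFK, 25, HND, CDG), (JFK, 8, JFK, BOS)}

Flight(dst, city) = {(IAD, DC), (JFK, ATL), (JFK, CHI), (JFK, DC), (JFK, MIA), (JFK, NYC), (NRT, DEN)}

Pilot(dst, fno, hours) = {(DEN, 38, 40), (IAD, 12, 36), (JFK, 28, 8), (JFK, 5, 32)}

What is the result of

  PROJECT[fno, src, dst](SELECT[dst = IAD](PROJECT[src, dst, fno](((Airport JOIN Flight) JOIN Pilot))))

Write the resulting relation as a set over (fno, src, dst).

Airport ⋈ Flight (natural join on dst): {(IAD, 19, LAX, SFO, DC), (IAD, 24, ORD, IAD, DC), (IAD, 27, MIA, SFO, DC), (JFK, 21, BOS, IAD, ATL), (JFK, 21, BOS, IAD, CHI), (JFK, 21, BOS, IAD, DC), (JFK, 21, BOS, IAD, MIA), (JFK, 21, BOS, IAD, NYC), (JFK, 25, HND, CDG, ATL), (JFK, 25, HND, CDG, CHI), (JFK, 25, HND, CDG, DC), (JFK, 25, HND, CDG, MIA), (JFK, 25, HND, CDG, NYC), (JFK, 8, JFK, BOS, ATL), (JFK, 8, JFK, BOS, CHI), (JFK, 8, JFK, BOS, DC), (JFK, 8, JFK, BOS, MIA), (JFK, 8, JFK, BOS, NYC)}
(Airport JOIN Flight) ⋈ Pilot (natural join on dst): {(IAD, 19, LAX, SFO, DC, 12, 36), (IAD, 24, ORD, IAD, DC, 12, 36), (IAD, 27, MIA, SFO, DC, 12, 36), (JFK, 21, BOS, IAD, ATL, 28, 8), (JFK, 21, BOS, IAD, ATL, 5, 32), (JFK, 21, BOS, IAD, CHI, 28, 8), (JFK, 21, BOS, IAD, CHI, 5, 32), (JFK, 21, BOS, IAD, DC, 28, 8), (JFK, 21, BOS, IAD, DC, 5, 32), (JFK, 21, BOS, IAD, MIA, 28, 8), (JFK, 21, BOS, IAD, MIA, 5, 32), (JFK, 21, BOS, IAD, NYC, 28, 8), (JFK, 21, BOS, IAD, NYC, 5, 32), (JFK, 25, HND, CDG, ATL, 28, 8), (JFK, 25, HND, CDG, ATL, 5, 32), (JFK, 25, HND, CDG, CHI, 28, 8), (JFK, 25, HND, CDG, CHI, 5, 32), (JFK, 25, HND, CDG, DC, 28, 8), (JFK, 25, HND, CDG, DC, 5, 32), (JFK, 25, HND, CDG, MIA, 28, 8), (JFK, 25, HND, CDG, MIA, 5, 32), (JFK, 25, HND, CDG, NYC, 28, 8), (JFK, 25, HND, CDG, NYC, 5, 32), (JFK, 8, JFK, BOS, ATL, 28, 8), (JFK, 8, JFK, BOS, ATL, 5, 32), (JFK, 8, JFK, BOS, CHI, 28, 8), (JFK, 8, JFK, BOS, CHI, 5, 32), (JFK, 8, JFK, BOS, DC, 28, 8), (JFK, 8, JFK, BOS, DC, 5, 32), (JFK, 8, JFK, BOS, MIA, 28, 8), (JFK, 8, JFK, BOS, MIA, 5, 32), (JFK, 8, JFK, BOS, NYC, 28, 8), (JFK, 8, JFK, BOS, NYC, 5, 32)}
π[src, dst, fno]: project onto (src, dst, fno) (24 duplicate(s) eliminated) → {(BOS, JFK, 28), (BOS, JFK, 5), (HND, JFK, 28), (HND, JFK, 5), (JFK, JFK, 28), (JFK, JFK, 5), (LAX, IAD, 12), (MIA, IAD, 12), (ORD, IAD, 12)}
Apply σ_{dst = IAD}; surviving tuples: {(LAX, IAD, 12), (MIA, IAD, 12), (ORD, IAD, 12)}
π[fno, src, dst]: project onto (fno, src, dst) → {(12, LAX, IAD), (12, MIA, IAD), (12, ORD, IAD)}

{(12, LAX, IAD), (12, MIA, IAD), (12, ORD, IAD)}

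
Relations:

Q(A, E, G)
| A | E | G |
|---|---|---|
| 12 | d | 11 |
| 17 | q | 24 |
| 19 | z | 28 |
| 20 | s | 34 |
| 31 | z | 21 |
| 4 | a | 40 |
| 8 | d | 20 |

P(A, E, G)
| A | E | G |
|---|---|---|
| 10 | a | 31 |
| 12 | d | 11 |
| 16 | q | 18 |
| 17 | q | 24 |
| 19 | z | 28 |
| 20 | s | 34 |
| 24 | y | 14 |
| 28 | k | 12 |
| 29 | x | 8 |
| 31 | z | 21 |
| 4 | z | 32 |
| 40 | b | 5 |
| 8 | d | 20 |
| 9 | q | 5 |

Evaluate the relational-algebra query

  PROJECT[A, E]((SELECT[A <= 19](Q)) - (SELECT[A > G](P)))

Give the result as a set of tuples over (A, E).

{(17, q), (19, z), (4, a), (8, d)}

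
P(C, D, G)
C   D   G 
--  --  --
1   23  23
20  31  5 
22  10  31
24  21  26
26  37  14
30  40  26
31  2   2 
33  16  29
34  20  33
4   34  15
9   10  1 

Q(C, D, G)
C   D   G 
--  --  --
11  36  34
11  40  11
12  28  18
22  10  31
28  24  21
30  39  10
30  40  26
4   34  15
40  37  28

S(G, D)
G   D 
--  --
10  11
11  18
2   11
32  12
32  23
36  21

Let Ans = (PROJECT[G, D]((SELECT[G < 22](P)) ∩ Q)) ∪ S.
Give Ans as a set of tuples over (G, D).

{(10, 11), (11, 18), (15, 34), (2, 11), (32, 12), (32, 23), (36, 21)}

Filtering on G < 22 leaves {(20, 31, 5), (26, 37, 14), (31, 2, 2), (4, 34, 15), (9, 10, 1)}.
Taking the intersection: {(4, 34, 15)}
π_{G, D} gives {(15, 34)}.
Taking the union: {(10, 11), (11, 18), (15, 34), (2, 11), (32, 12), (32, 23), (36, 21)}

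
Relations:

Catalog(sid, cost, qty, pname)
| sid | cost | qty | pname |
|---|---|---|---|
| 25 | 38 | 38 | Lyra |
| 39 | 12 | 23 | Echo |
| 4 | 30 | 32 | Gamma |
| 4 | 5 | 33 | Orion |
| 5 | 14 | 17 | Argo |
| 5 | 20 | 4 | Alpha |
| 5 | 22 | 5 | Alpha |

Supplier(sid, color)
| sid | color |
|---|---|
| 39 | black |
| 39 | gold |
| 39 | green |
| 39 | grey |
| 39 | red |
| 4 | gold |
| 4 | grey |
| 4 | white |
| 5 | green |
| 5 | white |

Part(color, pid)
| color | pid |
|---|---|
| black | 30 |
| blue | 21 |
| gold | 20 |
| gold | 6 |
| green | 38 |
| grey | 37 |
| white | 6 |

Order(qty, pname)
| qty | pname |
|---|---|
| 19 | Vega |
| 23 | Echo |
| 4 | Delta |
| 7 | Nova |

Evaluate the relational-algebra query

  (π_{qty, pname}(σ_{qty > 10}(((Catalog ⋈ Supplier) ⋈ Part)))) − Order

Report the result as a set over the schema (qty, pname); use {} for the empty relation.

{(17, Argo), (32, Gamma), (33, Orion)}

Catalog ⋈ Supplier (natural join on sid): {(39, 12, 23, Echo, black), (39, 12, 23, Echo, gold), (39, 12, 23, Echo, green), (39, 12, 23, Echo, grey), (39, 12, 23, Echo, red), (4, 30, 32, Gamma, gold), (4, 30, 32, Gamma, grey), (4, 30, 32, Gamma, white), (4, 5, 33, Orion, gold), (4, 5, 33, Orion, grey), (4, 5, 33, Orion, white), (5, 14, 17, Argo, green), (5, 14, 17, Argo, white), (5, 20, 4, Alpha, green), (5, 20, 4, Alpha, white), (5, 22, 5, Alpha, green), (5, 22, 5, Alpha, white)}
(Catalog ⋈ Supplier) ⋈ Part (natural join on color): {(39, 12, 23, Echo, black, 30), (39, 12, 23, Echo, gold, 20), (39, 12, 23, Echo, gold, 6), (39, 12, 23, Echo, green, 38), (39, 12, 23, Echo, grey, 37), (4, 30, 32, Gamma, gold, 20), (4, 30, 32, Gamma, gold, 6), (4, 30, 32, Gamma, grey, 37), (4, 30, 32, Gamma, white, 6), (4, 5, 33, Orion, gold, 20), (4, 5, 33, Orion, gold, 6), (4, 5, 33, Orion, grey, 37), (4, 5, 33, Orion, white, 6), (5, 14, 17, Argo, green, 38), (5, 14, 17, Argo, white, 6), (5, 20, 4, Alpha, green, 38), (5, 20, 4, Alpha, white, 6), (5, 22, 5, Alpha, green, 38), (5, 22, 5, Alpha, white, 6)}
Apply σ_{qty > 10}; surviving tuples: {(39, 12, 23, Echo, black, 30), (39, 12, 23, Echo, gold, 20), (39, 12, 23, Echo, gold, 6), (39, 12, 23, Echo, green, 38), (39, 12, 23, Echo, grey, 37), (4, 30, 32, Gamma, gold, 20), (4, 30, 32, Gamma, gold, 6), (4, 30, 32, Gamma, grey, 37), (4, 30, 32, Gamma, white, 6), (4, 5, 33, Orion, gold, 20), (4, 5, 33, Orion, gold, 6), (4, 5, 33, Orion, grey, 37), (4, 5, 33, Orion, white, 6), (5, 14, 17, Argo, green, 38), (5, 14, 17, Argo, white, 6)}
π[qty, pname]: project onto (qty, pname) (11 duplicate(s) eliminated) → {(17, Argo), (23, Echo), (32, Gamma), (33, Orion)}
Difference: {(17, Argo), (23, Echo), (32, Gamma), (33, Orion)} with {(19, Vega), (23, Echo), (4, Delta), (7, Nova)} → {(17, Argo), (32, Gamma), (33, Orion)}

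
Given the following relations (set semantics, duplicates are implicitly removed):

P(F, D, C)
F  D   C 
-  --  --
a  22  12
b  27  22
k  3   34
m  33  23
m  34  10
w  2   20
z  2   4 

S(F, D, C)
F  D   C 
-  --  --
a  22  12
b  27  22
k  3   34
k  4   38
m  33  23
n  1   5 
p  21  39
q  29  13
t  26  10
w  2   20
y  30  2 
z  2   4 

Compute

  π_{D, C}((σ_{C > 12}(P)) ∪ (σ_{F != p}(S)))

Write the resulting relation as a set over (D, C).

Apply σ_{C > 12}; surviving tuples: {(b, 27, 22), (k, 3, 34), (m, 33, 23), (w, 2, 20)}
Apply σ_{F != p}; surviving tuples: {(a, 22, 12), (b, 27, 22), (k, 3, 34), (k, 4, 38), (m, 33, 23), (n, 1, 5), (q, 29, 13), (t, 26, 10), (w, 2, 20), (y, 30, 2), (z, 2, 4)}
Union: {(b, 27, 22), (k, 3, 34), (m, 33, 23), (w, 2, 20)} with {(a, 22, 12), (b, 27, 22), (k, 3, 34), (k, 4, 38), (m, 33, 23), (n, 1, 5), (q, 29, 13), (t, 26, 10), (w, 2, 20), (y, 30, 2), (z, 2, 4)} → {(a, 22, 12), (b, 27, 22), (k, 3, 34), (k, 4, 38), (m, 33, 23), (n, 1, 5), (q, 29, 13), (t, 26, 10), (w, 2, 20), (y, 30, 2), (z, 2, 4)}
π_{D, C} gives {(1, 5), (2, 20), (2, 4), (22, 12), (26, 10), (27, 22), (29, 13), (3, 34), (30, 2), (33, 23), (4, 38)}.

{(1, 5), (2, 20), (2, 4), (22, 12), (26, 10), (27, 22), (29, 13), (3, 34), (30, 2), (33, 23), (4, 38)}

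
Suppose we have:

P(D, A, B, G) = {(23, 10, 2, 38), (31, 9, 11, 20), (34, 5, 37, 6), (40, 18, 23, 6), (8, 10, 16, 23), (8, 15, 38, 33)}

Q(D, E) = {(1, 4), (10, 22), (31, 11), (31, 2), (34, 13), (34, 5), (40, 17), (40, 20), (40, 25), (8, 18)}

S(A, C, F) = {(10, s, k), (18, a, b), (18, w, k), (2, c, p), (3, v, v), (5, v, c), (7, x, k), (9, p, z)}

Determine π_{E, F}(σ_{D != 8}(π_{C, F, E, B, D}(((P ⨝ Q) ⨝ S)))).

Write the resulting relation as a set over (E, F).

P ⋈ Q (natural join on D): {(31, 9, 11, 20, 11), (31, 9, 11, 20, 2), (34, 5, 37, 6, 13), (34, 5, 37, 6, 5), (40, 18, 23, 6, 17), (40, 18, 23, 6, 20), (40, 18, 23, 6, 25), (8, 10, 16, 23, 18), (8, 15, 38, 33, 18)}
(P ⨝ Q) ⋈ S (natural join on A): {(31, 9, 11, 20, 11, p, z), (31, 9, 11, 20, 2, p, z), (34, 5, 37, 6, 13, v, c), (34, 5, 37, 6, 5, v, c), (40, 18, 23, 6, 17, a, b), (40, 18, 23, 6, 17, w, k), (40, 18, 23, 6, 20, a, b), (40, 18, 23, 6, 20, w, k), (40, 18, 23, 6, 25, a, b), (40, 18, 23, 6, 25, w, k), (8, 10, 16, 23, 18, s, k)}
π_{C, F, E, B, D} gives {(a, b, 17, 23, 40), (a, b, 20, 23, 40), (a, b, 25, 23, 40), (p, z, 11, 11, 31), (p, z, 2, 11, 31), (s, k, 18, 16, 8), (v, c, 13, 37, 34), (v, c, 5, 37, 34), (w, k, 17, 23, 40), (w, k, 20, 23, 40), (w, k, 25, 23, 40)}.
Apply σ_{D != 8}; surviving tuples: {(a, b, 17, 23, 40), (a, b, 20, 23, 40), (a, b, 25, 23, 40), (p, z, 11, 11, 31), (p, z, 2, 11, 31), (v, c, 13, 37, 34), (v, c, 5, 37, 34), (w, k, 17, 23, 40), (w, k, 20, 23, 40), (w, k, 25, 23, 40)}
π_{E, F} gives {(11, z), (13, c), (17, b), (17, k), (2, z), (20, b), (20, k), (25, b), (25, k), (5, c)}.

{(11, z), (13, c), (17, b), (17, k), (2, z), (20, b), (20, k), (25, b), (25, k), (5, c)}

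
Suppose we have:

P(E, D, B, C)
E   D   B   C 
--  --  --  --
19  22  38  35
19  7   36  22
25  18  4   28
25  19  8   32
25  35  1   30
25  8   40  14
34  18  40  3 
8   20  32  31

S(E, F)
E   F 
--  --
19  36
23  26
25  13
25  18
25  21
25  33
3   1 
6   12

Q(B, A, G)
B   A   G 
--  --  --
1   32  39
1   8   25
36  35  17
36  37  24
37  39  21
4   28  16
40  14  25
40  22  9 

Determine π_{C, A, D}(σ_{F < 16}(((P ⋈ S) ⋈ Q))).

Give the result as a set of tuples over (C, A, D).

Natural join on E: {(19, 22, 38, 35, 36), (19, 7, 36, 22, 36), (25, 18, 4, 28, 13), (25, 18, 4, 28, 18), (25, 18, 4, 28, 21), (25, 18, 4, 28, 33), (25, 19, 8, 32, 13), (25, 19, 8, 32, 18), (25, 19, 8, 32, 21), (25, 19, 8, 32, 33), (25, 35, 1, 30, 13), (25, 35, 1, 30, 18), (25, 35, 1, 30, 21), (25, 35, 1, 30, 33), (25, 8, 40, 14, 13), (25, 8, 40, 14, 18), (25, 8, 40, 14, 21), (25, 8, 40, 14, 33)}
Natural join on B: {(19, 7, 36, 22, 36, 35, 17), (19, 7, 36, 22, 36, 37, 24), (25, 18, 4, 28, 13, 28, 16), (25, 18, 4, 28, 18, 28, 16), (25, 18, 4, 28, 21, 28, 16), (25, 18, 4, 28, 33, 28, 16), (25, 35, 1, 30, 13, 32, 39), (25, 35, 1, 30, 13, 8, 25), (25, 35, 1, 30, 18, 32, 39), (25, 35, 1, 30, 18, 8, 25), (25, 35, 1, 30, 21, 32, 39), (25, 35, 1, 30, 21, 8, 25), (25, 35, 1, 30, 33, 32, 39), (25, 35, 1, 30, 33, 8, 25), (25, 8, 40, 14, 13, 14, 25), (25, 8, 40, 14, 13, 22, 9), (25, 8, 40, 14, 18, 14, 25), (25, 8, 40, 14, 18, 22, 9), (25, 8, 40, 14, 21, 14, 25), (25, 8, 40, 14, 21, 22, 9), (25, 8, 40, 14, 33, 14, 25), (25, 8, 40, 14, 33, 22, 9)}
Filtering on F < 16 leaves {(25, 18, 4, 28, 13, 28, 16), (25, 35, 1, 30, 13, 32, 39), (25, 35, 1, 30, 13, 8, 25), (25, 8, 40, 14, 13, 14, 25), (25, 8, 40, 14, 13, 22, 9)}.
π_{C, A, D} gives {(14, 14, 8), (14, 22, 8), (28, 28, 18), (30, 32, 35), (30, 8, 35)}.

{(14, 14, 8), (14, 22, 8), (28, 28, 18), (30, 32, 35), (30, 8, 35)}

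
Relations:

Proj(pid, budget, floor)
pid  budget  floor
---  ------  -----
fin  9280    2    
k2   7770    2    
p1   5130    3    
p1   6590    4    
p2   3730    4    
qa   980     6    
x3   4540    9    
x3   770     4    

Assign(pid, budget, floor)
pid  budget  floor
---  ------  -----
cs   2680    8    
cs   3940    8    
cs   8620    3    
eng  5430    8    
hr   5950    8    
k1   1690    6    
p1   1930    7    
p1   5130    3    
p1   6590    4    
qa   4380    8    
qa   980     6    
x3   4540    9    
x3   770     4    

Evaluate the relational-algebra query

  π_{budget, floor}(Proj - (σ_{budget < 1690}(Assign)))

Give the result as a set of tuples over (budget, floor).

Filtering on budget < 1690 leaves {(qa, 980, 6), (x3, 770, 4)}.
Taking the difference: {(fin, 9280, 2), (k2, 7770, 2), (p1, 5130, 3), (p1, 6590, 4), (p2, 3730, 4), (x3, 4540, 9)}
π_{budget, floor} gives {(3730, 4), (4540, 9), (5130, 3), (6590, 4), (7770, 2), (9280, 2)}.

{(3730, 4), (4540, 9), (5130, 3), (6590, 4), (7770, 2), (9280, 2)}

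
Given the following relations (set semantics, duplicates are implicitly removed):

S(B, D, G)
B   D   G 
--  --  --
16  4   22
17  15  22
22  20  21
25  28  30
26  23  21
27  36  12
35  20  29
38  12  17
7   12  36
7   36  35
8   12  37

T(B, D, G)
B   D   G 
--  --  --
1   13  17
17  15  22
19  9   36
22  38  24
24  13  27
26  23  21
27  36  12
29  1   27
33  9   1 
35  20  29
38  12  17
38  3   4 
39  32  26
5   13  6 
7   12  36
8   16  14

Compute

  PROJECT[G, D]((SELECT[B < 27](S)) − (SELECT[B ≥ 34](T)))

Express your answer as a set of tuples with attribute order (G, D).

Apply σ_{B < 27}; surviving tuples: {(16, 4, 22), (17, 15, 22), (22, 20, 21), (25, 28, 30), (26, 23, 21), (7, 12, 36), (7, 36, 35), (8, 12, 37)}
Apply σ_{B ≥ 34}; surviving tuples: {(35, 20, 29), (38, 12, 17), (38, 3, 4), (39, 32, 26)}
Taking the difference: {(16, 4, 22), (17, 15, 22), (22, 20, 21), (25, 28, 30), (26, 23, 21), (7, 12, 36), (7, 36, 35), (8, 12, 37)}
Keep only column(s) G, D: {(21, 20), (21, 23), (22, 15), (22, 4), (30, 28), (35, 36), (36, 12), (37, 12)}

{(21, 20), (21, 23), (22, 15), (22, 4), (30, 28), (35, 36), (36, 12), (37, 12)}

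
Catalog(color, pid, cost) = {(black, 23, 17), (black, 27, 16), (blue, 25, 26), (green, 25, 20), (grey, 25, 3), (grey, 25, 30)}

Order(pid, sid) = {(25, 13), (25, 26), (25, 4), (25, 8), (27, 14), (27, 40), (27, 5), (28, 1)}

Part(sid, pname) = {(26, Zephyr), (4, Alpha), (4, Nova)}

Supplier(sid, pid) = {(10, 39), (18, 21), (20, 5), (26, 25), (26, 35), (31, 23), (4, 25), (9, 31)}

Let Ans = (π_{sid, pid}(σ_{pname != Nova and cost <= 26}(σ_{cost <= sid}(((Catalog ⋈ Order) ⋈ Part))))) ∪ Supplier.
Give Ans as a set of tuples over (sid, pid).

Catalog ⋈ Order (natural join on pid): {(black, 27, 16, 14), (black, 27, 16, 40), (black, 27, 16, 5), (blue, 25, 26, 13), (blue, 25, 26, 26), (blue, 25, 26, 4), (blue, 25, 26, 8), (green, 25, 20, 13), (green, 25, 20, 26), (green, 25, 20, 4), (green, 25, 20, 8), (grey, 25, 3, 13), (grey, 25, 3, 26), (grey, 25, 3, 4), (grey, 25, 3, 8), (grey, 25, 30, 13), (grey, 25, 30, 26), (grey, 25, 30, 4), (grey, 25, 30, 8)}
(Catalog ⋈ Order) ⋈ Part (natural join on sid): {(blue, 25, 26, 26, Zephyr), (blue, 25, 26, 4, Alpha), (blue, 25, 26, 4, Nova), (green, 25, 20, 26, Zephyr), (green, 25, 20, 4, Alpha), (green, 25, 20, 4, Nova), (grey, 25, 3, 26, Zephyr), (grey, 25, 3, 4, Alpha), (grey, 25, 3, 4, Nova), (grey, 25, 30, 26, Zephyr), (grey, 25, 30, 4, Alpha), (grey, 25, 30, 4, Nova)}
Selection cost <= sid: {(blue, 25, 26, 26, Zephyr), (green, 25, 20, 26, Zephyr), (grey, 25, 3, 26, Zephyr), (grey, 25, 3, 4, Alpha), (grey, 25, 3, 4, Nova)}
Selection pname != Nova and cost <= 26: {(blue, 25, 26, 26, Zephyr), (green, 25, 20, 26, Zephyr), (grey, 25, 3, 26, Zephyr), (grey, 25, 3, 4, Alpha)}
π[sid, pid]: project onto (sid, pid) (2 duplicate(s) eliminated) → {(26, 25), (4, 25)}
Union: {(26, 25), (4, 25)} with {(10, 39), (18, 21), (20, 5), (26, 25), (26, 35), (31, 23), (4, 25), (9, 31)} → {(10, 39), (18, 21), (20, 5), (26, 25), (26, 35), (31, 23), (4, 25), (9, 31)}

{(10, 39), (18, 21), (20, 5), (26, 25), (26, 35), (31, 23), (4, 25), (9, 31)}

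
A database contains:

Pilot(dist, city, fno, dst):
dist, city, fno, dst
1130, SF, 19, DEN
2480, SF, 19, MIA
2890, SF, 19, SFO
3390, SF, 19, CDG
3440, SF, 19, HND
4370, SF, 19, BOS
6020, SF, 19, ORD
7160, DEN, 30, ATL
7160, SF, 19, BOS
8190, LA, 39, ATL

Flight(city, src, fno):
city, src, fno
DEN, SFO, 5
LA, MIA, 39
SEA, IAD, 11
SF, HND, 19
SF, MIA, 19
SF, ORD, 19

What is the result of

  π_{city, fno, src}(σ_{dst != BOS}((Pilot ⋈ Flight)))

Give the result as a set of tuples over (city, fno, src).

Joining Pilot and Flight on city, fno yields {(1130, SF, 19, DEN, HND), (1130, SF, 19, DEN, MIA), (1130, SF, 19, DEN, ORD), (2480, SF, 19, MIA, HND), (2480, SF, 19, MIA, MIA), (2480, SF, 19, MIA, ORD), (2890, SF, 19, SFO, HND), (2890, SF, 19, SFO, MIA), (2890, SF, 19, SFO, ORD), (3390, SF, 19, CDG, HND), (3390, SF, 19, CDG, MIA), (3390, SF, 19, CDG, ORD), (3440, SF, 19, HND, HND), (3440, SF, 19, HND, MIA), (3440, SF, 19, HND, ORD), (4370, SF, 19, BOS, HND), (4370, SF, 19, BOS, MIA), (4370, SF, 19, BOS, ORD), (6020, SF, 19, ORD, HND), (6020, SF, 19, ORD, MIA), (6020, SF, 19, ORD, ORD), (7160, SF, 19, BOS, HND), (7160, SF, 19, BOS, MIA), (7160, SF, 19, BOS, ORD), (8190, LA, 39, ATL, MIA)}.
Filtering on dst != BOS leaves {(1130, SF, 19, DEN, HND), (1130, SF, 19, DEN, MIA), (1130, SF, 19, DEN, ORD), (2480, SF, 19, MIA, HND), (2480, SF, 19, MIA, MIA), (2480, SF, 19, MIA, ORD), (2890, SF, 19, SFO, HND), (2890, SF, 19, SFO, MIA), (2890, SF, 19, SFO, ORD), (3390, SF, 19, CDG, HND), (3390, SF, 19, CDG, MIA), (3390, SF, 19, CDG, ORD), (3440, SF, 19, HND, HND), (3440, SF, 19, HND, MIA), (3440, SF, 19, HND, ORD), (6020, SF, 19, ORD, HND), (6020, SF, 19, ORD, MIA), (6020, SF, 19, ORD, ORD), (8190, LA, 39, ATL, MIA)}.
π_{city, fno, src} gives {(LA, 39, MIA), (SF, 19, HND), (SF, 19, MIA), (SF, 19, ORD)} (15 duplicate(s) eliminated).

{(LA, 39, MIA), (SF, 19, HND), (SF, 19, MIA), (SF, 19, ORD)}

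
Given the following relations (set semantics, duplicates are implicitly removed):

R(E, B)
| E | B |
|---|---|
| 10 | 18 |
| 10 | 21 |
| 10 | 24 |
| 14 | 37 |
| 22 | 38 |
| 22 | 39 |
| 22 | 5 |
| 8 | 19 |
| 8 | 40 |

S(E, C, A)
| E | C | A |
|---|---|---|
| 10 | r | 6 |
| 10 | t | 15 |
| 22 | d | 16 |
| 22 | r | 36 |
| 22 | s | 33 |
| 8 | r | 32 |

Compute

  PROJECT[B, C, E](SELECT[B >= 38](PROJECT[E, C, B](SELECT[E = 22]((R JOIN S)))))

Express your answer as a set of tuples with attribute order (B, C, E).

{(38, d, 22), (38, r, 22), (38, s, 22), (39, d, 22), (39, r, 22), (39, s, 22)}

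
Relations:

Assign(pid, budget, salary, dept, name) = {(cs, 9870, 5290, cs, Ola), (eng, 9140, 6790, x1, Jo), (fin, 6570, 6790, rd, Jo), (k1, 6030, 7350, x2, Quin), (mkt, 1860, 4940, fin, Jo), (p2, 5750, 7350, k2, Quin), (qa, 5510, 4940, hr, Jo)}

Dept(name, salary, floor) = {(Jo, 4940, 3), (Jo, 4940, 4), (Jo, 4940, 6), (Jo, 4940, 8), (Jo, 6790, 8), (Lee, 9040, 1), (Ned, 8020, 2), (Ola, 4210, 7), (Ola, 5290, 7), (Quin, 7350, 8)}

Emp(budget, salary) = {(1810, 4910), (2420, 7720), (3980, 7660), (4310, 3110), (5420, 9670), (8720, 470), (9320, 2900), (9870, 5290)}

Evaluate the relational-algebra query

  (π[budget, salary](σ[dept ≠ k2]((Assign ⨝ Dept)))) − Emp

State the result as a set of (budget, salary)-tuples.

{(1860, 4940), (5510, 4940), (6030, 7350), (6570, 6790), (9140, 6790)}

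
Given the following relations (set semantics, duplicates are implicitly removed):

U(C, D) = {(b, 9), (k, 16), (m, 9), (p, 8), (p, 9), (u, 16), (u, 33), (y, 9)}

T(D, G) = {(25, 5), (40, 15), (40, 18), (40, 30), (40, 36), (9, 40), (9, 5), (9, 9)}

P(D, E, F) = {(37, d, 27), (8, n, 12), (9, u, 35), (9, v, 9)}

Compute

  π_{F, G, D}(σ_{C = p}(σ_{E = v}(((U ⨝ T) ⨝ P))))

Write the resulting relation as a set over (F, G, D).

{(9, 40, 9), (9, 5, 9), (9, 9, 9)}

Natural join on D: {(b, 9, 40), (b, 9, 5), (b, 9, 9), (m, 9, 40), (m, 9, 5), (m, 9, 9), (p, 9, 40), (p, 9, 5), (p, 9, 9), (y, 9, 40), (y, 9, 5), (y, 9, 9)}
Natural join on D: {(b, 9, 40, u, 35), (b, 9, 40, v, 9), (b, 9, 5, u, 35), (b, 9, 5, v, 9), (b, 9, 9, u, 35), (b, 9, 9, v, 9), (m, 9, 40, u, 35), (m, 9, 40, v, 9), (m, 9, 5, u, 35), (m, 9, 5, v, 9), (m, 9, 9, u, 35), (m, 9, 9, v, 9), (p, 9, 40, u, 35), (p, 9, 40, v, 9), (p, 9, 5, u, 35), (p, 9, 5, v, 9), (p, 9, 9, u, 35), (p, 9, 9, v, 9), (y, 9, 40, u, 35), (y, 9, 40, v, 9), (y, 9, 5, u, 35), (y, 9, 5, v, 9), (y, 9, 9, u, 35), (y, 9, 9, v, 9)}
Filtering on E = v leaves {(b, 9, 40, v, 9), (b, 9, 5, v, 9), (b, 9, 9, v, 9), (m, 9, 40, v, 9), (m, 9, 5, v, 9), (m, 9, 9, v, 9), (p, 9, 40, v, 9), (p, 9, 5, v, 9), (p, 9, 9, v, 9), (y, 9, 40, v, 9), (y, 9, 5, v, 9), (y, 9, 9, v, 9)}.
Filtering on C = p leaves {(p, 9, 40, v, 9), (p, 9, 5, v, 9), (p, 9, 9, v, 9)}.
π_{F, G, D} gives {(9, 40, 9), (9, 5, 9), (9, 9, 9)}.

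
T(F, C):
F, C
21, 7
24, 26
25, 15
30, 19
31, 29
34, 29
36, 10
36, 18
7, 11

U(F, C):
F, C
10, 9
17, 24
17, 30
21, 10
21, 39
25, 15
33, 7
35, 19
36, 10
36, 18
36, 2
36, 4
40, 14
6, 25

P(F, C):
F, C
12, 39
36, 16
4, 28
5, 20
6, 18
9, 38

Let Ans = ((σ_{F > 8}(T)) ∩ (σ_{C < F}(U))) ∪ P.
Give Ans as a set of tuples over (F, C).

Apply σ_{F > 8}; surviving tuples: {(21, 7), (24, 26), (25, 15), (30, 19), (31, 29), (34, 29), (36, 10), (36, 18)}
Apply σ_{C < F}; surviving tuples: {(10, 9), (21, 10), (25, 15), (33, 7), (35, 19), (36, 10), (36, 18), (36, 2), (36, 4), (40, 14)}
Intersection: {(21, 7), (24, 26), (25, 15), (30, 19), (31, 29), (34, 29), (36, 10), (36, 18)} with {(10, 9), (21, 10), (25, 15), (33, 7), (35, 19), (36, 10), (36, 18), (36, 2), (36, 4), (40, 14)} → {(25, 15), (36, 10), (36, 18)}
Union: {(25, 15), (36, 10), (36, 18)} with {(12, 39), (36, 16), (4, 28), (5, 20), (6, 18), (9, 38)} → {(12, 39), (25, 15), (36, 10), (36, 16), (36, 18), (4, 28), (5, 20), (6, 18), (9, 38)}

{(12, 39), (25, 15), (36, 10), (36, 16), (36, 18), (4, 28), (5, 20), (6, 18), (9, 38)}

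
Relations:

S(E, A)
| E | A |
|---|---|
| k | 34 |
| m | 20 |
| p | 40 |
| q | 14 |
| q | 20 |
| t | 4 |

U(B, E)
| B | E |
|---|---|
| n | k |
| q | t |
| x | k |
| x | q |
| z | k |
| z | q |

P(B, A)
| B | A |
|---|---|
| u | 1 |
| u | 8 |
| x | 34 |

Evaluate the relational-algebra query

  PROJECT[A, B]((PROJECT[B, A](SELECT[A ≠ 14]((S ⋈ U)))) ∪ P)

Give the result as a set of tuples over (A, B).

Joining S and U on E yields {(k, 34, n), (k, 34, x), (k, 34, z), (q, 14, x), (q, 14, z), (q, 20, x), (q, 20, z), (t, 4, q)}.
Apply σ_{A ≠ 14}; surviving tuples: {(k, 34, n), (k, 34, x), (k, 34, z), (q, 20, x), (q, 20, z), (t, 4, q)}
π[B, A]: project onto (B, A) → {(n, 34), (q, 4), (x, 20), (x, 34), (z, 20), (z, 34)}
Taking the union: {(n, 34), (q, 4), (u, 1), (u, 8), (x, 20), (x, 34), (z, 20), (z, 34)}
π[A, B]: project onto (A, B) → {(1, u), (20, x), (20, z), (34, n), (34, x), (34, z), (4, q), (8, u)}

{(1, u), (20, x), (20, z), (34, n), (34, x), (34, z), (4, q), (8, u)}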